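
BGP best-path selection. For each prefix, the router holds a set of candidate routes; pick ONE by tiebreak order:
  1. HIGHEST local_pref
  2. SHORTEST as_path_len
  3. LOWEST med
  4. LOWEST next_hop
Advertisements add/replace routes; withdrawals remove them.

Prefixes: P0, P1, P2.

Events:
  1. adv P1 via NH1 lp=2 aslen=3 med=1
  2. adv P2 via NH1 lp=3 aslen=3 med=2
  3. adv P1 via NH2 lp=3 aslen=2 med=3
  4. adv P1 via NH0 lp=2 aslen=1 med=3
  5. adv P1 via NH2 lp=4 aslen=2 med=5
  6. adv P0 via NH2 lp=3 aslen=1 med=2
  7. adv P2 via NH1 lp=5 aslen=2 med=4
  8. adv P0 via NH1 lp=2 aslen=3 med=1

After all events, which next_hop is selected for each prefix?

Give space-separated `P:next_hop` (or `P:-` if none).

Op 1: best P0=- P1=NH1 P2=-
Op 2: best P0=- P1=NH1 P2=NH1
Op 3: best P0=- P1=NH2 P2=NH1
Op 4: best P0=- P1=NH2 P2=NH1
Op 5: best P0=- P1=NH2 P2=NH1
Op 6: best P0=NH2 P1=NH2 P2=NH1
Op 7: best P0=NH2 P1=NH2 P2=NH1
Op 8: best P0=NH2 P1=NH2 P2=NH1

Answer: P0:NH2 P1:NH2 P2:NH1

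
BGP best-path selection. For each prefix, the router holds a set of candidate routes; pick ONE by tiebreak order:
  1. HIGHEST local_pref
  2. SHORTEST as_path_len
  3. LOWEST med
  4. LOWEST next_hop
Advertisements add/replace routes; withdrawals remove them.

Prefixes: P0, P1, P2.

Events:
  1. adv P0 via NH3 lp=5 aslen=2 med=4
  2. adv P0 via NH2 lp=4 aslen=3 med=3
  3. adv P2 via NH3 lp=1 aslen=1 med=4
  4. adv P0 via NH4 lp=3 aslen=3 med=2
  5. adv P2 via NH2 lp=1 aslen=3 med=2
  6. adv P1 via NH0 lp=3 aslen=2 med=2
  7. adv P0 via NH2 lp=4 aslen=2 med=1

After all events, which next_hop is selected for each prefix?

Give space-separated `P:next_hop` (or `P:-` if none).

Op 1: best P0=NH3 P1=- P2=-
Op 2: best P0=NH3 P1=- P2=-
Op 3: best P0=NH3 P1=- P2=NH3
Op 4: best P0=NH3 P1=- P2=NH3
Op 5: best P0=NH3 P1=- P2=NH3
Op 6: best P0=NH3 P1=NH0 P2=NH3
Op 7: best P0=NH3 P1=NH0 P2=NH3

Answer: P0:NH3 P1:NH0 P2:NH3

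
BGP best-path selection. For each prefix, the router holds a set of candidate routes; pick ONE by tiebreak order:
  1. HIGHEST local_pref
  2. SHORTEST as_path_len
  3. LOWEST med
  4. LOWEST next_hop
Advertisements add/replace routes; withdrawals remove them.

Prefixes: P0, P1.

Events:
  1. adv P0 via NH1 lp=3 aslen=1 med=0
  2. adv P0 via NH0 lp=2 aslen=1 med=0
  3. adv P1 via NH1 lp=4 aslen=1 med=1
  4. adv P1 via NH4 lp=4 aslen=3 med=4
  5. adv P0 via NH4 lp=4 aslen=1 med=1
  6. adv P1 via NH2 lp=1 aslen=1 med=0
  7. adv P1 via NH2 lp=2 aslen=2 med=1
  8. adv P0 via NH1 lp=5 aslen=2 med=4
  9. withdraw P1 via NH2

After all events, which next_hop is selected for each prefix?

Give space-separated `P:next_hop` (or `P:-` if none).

Answer: P0:NH1 P1:NH1

Derivation:
Op 1: best P0=NH1 P1=-
Op 2: best P0=NH1 P1=-
Op 3: best P0=NH1 P1=NH1
Op 4: best P0=NH1 P1=NH1
Op 5: best P0=NH4 P1=NH1
Op 6: best P0=NH4 P1=NH1
Op 7: best P0=NH4 P1=NH1
Op 8: best P0=NH1 P1=NH1
Op 9: best P0=NH1 P1=NH1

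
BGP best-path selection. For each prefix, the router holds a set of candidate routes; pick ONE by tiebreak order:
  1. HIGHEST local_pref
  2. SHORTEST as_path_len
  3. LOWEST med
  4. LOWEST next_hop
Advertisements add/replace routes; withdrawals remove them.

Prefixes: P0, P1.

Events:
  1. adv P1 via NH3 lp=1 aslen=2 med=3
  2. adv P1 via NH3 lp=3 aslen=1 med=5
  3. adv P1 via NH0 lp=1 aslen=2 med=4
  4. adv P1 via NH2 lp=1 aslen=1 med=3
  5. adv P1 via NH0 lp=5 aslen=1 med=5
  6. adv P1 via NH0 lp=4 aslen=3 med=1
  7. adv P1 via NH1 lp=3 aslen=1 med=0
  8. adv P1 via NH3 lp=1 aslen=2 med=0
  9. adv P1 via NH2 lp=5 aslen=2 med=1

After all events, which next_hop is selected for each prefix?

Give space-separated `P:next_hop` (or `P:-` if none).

Answer: P0:- P1:NH2

Derivation:
Op 1: best P0=- P1=NH3
Op 2: best P0=- P1=NH3
Op 3: best P0=- P1=NH3
Op 4: best P0=- P1=NH3
Op 5: best P0=- P1=NH0
Op 6: best P0=- P1=NH0
Op 7: best P0=- P1=NH0
Op 8: best P0=- P1=NH0
Op 9: best P0=- P1=NH2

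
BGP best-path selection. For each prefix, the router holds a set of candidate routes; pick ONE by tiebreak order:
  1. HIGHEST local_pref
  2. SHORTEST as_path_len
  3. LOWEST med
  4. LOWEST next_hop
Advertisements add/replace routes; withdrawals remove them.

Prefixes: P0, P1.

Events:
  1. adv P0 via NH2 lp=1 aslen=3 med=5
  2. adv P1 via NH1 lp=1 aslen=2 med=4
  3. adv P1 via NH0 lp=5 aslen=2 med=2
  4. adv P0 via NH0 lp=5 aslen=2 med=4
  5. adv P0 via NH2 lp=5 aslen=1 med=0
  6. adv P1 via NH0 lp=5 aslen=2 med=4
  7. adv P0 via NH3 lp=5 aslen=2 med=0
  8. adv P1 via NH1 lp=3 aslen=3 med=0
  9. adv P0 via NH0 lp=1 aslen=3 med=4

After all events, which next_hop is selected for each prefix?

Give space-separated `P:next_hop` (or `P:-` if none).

Answer: P0:NH2 P1:NH0

Derivation:
Op 1: best P0=NH2 P1=-
Op 2: best P0=NH2 P1=NH1
Op 3: best P0=NH2 P1=NH0
Op 4: best P0=NH0 P1=NH0
Op 5: best P0=NH2 P1=NH0
Op 6: best P0=NH2 P1=NH0
Op 7: best P0=NH2 P1=NH0
Op 8: best P0=NH2 P1=NH0
Op 9: best P0=NH2 P1=NH0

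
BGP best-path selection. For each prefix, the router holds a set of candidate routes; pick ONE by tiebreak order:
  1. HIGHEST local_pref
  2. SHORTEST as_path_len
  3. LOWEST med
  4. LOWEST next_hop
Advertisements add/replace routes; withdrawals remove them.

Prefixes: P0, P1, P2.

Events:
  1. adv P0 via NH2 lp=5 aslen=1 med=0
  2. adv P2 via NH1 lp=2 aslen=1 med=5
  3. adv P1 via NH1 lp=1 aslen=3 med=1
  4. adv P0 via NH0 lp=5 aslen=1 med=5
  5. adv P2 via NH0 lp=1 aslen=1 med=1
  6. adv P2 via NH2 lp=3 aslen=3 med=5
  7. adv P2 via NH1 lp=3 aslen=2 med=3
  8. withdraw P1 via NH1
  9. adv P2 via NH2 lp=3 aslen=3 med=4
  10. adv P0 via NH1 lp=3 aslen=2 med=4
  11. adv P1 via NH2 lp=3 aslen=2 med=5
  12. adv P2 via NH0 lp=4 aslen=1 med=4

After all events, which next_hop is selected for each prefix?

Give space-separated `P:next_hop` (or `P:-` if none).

Op 1: best P0=NH2 P1=- P2=-
Op 2: best P0=NH2 P1=- P2=NH1
Op 3: best P0=NH2 P1=NH1 P2=NH1
Op 4: best P0=NH2 P1=NH1 P2=NH1
Op 5: best P0=NH2 P1=NH1 P2=NH1
Op 6: best P0=NH2 P1=NH1 P2=NH2
Op 7: best P0=NH2 P1=NH1 P2=NH1
Op 8: best P0=NH2 P1=- P2=NH1
Op 9: best P0=NH2 P1=- P2=NH1
Op 10: best P0=NH2 P1=- P2=NH1
Op 11: best P0=NH2 P1=NH2 P2=NH1
Op 12: best P0=NH2 P1=NH2 P2=NH0

Answer: P0:NH2 P1:NH2 P2:NH0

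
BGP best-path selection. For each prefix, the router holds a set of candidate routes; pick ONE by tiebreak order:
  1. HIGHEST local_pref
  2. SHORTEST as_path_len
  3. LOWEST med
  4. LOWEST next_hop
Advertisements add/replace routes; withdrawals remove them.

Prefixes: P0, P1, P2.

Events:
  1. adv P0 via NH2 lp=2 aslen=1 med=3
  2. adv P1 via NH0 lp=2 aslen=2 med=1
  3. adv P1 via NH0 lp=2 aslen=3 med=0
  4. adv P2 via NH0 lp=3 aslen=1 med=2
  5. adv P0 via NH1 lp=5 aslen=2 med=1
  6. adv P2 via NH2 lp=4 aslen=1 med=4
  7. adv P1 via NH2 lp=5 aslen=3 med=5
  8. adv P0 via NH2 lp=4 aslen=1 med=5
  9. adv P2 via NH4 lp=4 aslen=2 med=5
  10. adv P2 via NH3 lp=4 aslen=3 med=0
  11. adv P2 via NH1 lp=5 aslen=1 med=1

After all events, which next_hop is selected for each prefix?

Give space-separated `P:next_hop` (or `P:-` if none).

Answer: P0:NH1 P1:NH2 P2:NH1

Derivation:
Op 1: best P0=NH2 P1=- P2=-
Op 2: best P0=NH2 P1=NH0 P2=-
Op 3: best P0=NH2 P1=NH0 P2=-
Op 4: best P0=NH2 P1=NH0 P2=NH0
Op 5: best P0=NH1 P1=NH0 P2=NH0
Op 6: best P0=NH1 P1=NH0 P2=NH2
Op 7: best P0=NH1 P1=NH2 P2=NH2
Op 8: best P0=NH1 P1=NH2 P2=NH2
Op 9: best P0=NH1 P1=NH2 P2=NH2
Op 10: best P0=NH1 P1=NH2 P2=NH2
Op 11: best P0=NH1 P1=NH2 P2=NH1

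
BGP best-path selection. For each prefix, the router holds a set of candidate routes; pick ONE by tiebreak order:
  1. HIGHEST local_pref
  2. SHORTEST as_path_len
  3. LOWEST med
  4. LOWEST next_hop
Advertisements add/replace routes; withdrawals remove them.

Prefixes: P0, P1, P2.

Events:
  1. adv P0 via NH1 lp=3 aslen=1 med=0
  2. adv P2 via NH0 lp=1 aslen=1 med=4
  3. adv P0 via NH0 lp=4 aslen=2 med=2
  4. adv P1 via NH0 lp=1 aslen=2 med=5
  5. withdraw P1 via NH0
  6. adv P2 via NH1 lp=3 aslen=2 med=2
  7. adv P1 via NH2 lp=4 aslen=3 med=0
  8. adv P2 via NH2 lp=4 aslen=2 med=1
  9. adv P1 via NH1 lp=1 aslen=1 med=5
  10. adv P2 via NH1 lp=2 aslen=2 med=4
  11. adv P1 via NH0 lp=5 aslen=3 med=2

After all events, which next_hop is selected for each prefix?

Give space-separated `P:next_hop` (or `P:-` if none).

Op 1: best P0=NH1 P1=- P2=-
Op 2: best P0=NH1 P1=- P2=NH0
Op 3: best P0=NH0 P1=- P2=NH0
Op 4: best P0=NH0 P1=NH0 P2=NH0
Op 5: best P0=NH0 P1=- P2=NH0
Op 6: best P0=NH0 P1=- P2=NH1
Op 7: best P0=NH0 P1=NH2 P2=NH1
Op 8: best P0=NH0 P1=NH2 P2=NH2
Op 9: best P0=NH0 P1=NH2 P2=NH2
Op 10: best P0=NH0 P1=NH2 P2=NH2
Op 11: best P0=NH0 P1=NH0 P2=NH2

Answer: P0:NH0 P1:NH0 P2:NH2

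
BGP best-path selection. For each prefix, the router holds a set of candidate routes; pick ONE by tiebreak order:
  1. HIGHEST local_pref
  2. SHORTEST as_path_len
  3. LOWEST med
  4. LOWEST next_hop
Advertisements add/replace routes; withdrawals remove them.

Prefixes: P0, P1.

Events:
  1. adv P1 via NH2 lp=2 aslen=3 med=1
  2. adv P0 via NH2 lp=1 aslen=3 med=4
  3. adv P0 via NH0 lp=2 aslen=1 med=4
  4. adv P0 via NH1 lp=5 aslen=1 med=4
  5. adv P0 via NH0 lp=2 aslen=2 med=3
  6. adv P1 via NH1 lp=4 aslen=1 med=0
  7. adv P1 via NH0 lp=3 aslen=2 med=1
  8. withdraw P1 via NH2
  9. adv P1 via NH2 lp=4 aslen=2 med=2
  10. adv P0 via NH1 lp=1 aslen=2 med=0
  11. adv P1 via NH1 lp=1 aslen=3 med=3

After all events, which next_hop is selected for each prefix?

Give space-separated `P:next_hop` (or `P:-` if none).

Op 1: best P0=- P1=NH2
Op 2: best P0=NH2 P1=NH2
Op 3: best P0=NH0 P1=NH2
Op 4: best P0=NH1 P1=NH2
Op 5: best P0=NH1 P1=NH2
Op 6: best P0=NH1 P1=NH1
Op 7: best P0=NH1 P1=NH1
Op 8: best P0=NH1 P1=NH1
Op 9: best P0=NH1 P1=NH1
Op 10: best P0=NH0 P1=NH1
Op 11: best P0=NH0 P1=NH2

Answer: P0:NH0 P1:NH2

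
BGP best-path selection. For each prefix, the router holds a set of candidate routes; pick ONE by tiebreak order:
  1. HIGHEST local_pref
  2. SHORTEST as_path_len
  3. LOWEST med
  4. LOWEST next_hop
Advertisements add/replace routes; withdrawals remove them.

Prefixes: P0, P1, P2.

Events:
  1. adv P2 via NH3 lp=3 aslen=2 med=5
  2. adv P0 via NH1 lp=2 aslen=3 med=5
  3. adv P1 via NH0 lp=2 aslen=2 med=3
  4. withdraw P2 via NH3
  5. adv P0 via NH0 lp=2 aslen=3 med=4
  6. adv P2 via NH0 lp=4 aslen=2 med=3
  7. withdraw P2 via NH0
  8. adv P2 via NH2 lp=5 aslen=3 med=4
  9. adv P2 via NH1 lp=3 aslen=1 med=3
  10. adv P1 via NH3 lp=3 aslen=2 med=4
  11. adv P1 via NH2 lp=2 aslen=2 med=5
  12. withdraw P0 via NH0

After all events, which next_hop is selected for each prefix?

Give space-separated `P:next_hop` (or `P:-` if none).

Answer: P0:NH1 P1:NH3 P2:NH2

Derivation:
Op 1: best P0=- P1=- P2=NH3
Op 2: best P0=NH1 P1=- P2=NH3
Op 3: best P0=NH1 P1=NH0 P2=NH3
Op 4: best P0=NH1 P1=NH0 P2=-
Op 5: best P0=NH0 P1=NH0 P2=-
Op 6: best P0=NH0 P1=NH0 P2=NH0
Op 7: best P0=NH0 P1=NH0 P2=-
Op 8: best P0=NH0 P1=NH0 P2=NH2
Op 9: best P0=NH0 P1=NH0 P2=NH2
Op 10: best P0=NH0 P1=NH3 P2=NH2
Op 11: best P0=NH0 P1=NH3 P2=NH2
Op 12: best P0=NH1 P1=NH3 P2=NH2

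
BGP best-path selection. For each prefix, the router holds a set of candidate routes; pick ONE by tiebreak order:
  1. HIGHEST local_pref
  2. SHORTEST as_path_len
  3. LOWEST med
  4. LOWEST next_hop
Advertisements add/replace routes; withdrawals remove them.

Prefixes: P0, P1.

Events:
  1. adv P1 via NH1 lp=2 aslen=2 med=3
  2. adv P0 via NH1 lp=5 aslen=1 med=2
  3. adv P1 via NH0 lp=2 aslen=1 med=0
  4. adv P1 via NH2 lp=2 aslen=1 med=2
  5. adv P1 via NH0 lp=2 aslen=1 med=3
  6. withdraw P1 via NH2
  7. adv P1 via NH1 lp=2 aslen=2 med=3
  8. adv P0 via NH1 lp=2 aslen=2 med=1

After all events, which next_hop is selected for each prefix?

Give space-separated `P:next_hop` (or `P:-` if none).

Answer: P0:NH1 P1:NH0

Derivation:
Op 1: best P0=- P1=NH1
Op 2: best P0=NH1 P1=NH1
Op 3: best P0=NH1 P1=NH0
Op 4: best P0=NH1 P1=NH0
Op 5: best P0=NH1 P1=NH2
Op 6: best P0=NH1 P1=NH0
Op 7: best P0=NH1 P1=NH0
Op 8: best P0=NH1 P1=NH0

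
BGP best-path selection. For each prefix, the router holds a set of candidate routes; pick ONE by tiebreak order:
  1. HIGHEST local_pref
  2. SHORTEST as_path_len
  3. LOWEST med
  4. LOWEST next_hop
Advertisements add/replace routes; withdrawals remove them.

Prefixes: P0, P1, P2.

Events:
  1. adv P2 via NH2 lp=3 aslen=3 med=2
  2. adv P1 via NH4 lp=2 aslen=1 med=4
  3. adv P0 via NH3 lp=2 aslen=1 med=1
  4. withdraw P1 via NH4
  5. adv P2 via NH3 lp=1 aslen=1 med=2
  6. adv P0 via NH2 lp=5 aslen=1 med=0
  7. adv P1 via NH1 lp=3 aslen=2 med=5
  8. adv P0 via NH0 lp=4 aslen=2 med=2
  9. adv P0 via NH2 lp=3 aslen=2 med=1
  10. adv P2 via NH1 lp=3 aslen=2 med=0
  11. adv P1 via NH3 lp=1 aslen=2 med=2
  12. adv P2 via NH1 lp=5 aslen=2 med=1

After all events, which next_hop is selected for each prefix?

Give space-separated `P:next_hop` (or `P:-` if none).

Op 1: best P0=- P1=- P2=NH2
Op 2: best P0=- P1=NH4 P2=NH2
Op 3: best P0=NH3 P1=NH4 P2=NH2
Op 4: best P0=NH3 P1=- P2=NH2
Op 5: best P0=NH3 P1=- P2=NH2
Op 6: best P0=NH2 P1=- P2=NH2
Op 7: best P0=NH2 P1=NH1 P2=NH2
Op 8: best P0=NH2 P1=NH1 P2=NH2
Op 9: best P0=NH0 P1=NH1 P2=NH2
Op 10: best P0=NH0 P1=NH1 P2=NH1
Op 11: best P0=NH0 P1=NH1 P2=NH1
Op 12: best P0=NH0 P1=NH1 P2=NH1

Answer: P0:NH0 P1:NH1 P2:NH1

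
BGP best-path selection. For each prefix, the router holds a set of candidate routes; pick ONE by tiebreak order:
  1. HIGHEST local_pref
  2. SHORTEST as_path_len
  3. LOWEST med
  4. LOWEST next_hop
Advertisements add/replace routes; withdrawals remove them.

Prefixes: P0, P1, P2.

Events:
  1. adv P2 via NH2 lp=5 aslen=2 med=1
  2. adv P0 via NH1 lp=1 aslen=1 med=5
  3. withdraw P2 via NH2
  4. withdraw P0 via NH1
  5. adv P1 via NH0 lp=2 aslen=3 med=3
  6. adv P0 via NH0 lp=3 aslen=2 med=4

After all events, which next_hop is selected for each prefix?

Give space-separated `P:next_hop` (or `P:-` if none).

Answer: P0:NH0 P1:NH0 P2:-

Derivation:
Op 1: best P0=- P1=- P2=NH2
Op 2: best P0=NH1 P1=- P2=NH2
Op 3: best P0=NH1 P1=- P2=-
Op 4: best P0=- P1=- P2=-
Op 5: best P0=- P1=NH0 P2=-
Op 6: best P0=NH0 P1=NH0 P2=-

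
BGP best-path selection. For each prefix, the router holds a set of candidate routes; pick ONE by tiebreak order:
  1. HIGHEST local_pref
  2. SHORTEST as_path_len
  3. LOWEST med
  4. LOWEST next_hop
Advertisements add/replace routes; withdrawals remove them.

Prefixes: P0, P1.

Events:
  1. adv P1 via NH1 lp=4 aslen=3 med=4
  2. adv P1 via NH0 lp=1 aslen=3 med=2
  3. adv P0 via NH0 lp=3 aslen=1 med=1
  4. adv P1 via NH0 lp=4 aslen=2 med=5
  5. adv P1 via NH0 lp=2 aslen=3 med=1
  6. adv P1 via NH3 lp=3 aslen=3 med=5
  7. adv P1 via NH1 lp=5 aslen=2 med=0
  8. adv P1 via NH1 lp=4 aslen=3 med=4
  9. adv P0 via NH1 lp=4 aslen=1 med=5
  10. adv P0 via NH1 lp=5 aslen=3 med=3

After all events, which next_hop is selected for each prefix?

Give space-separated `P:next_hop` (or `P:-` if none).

Answer: P0:NH1 P1:NH1

Derivation:
Op 1: best P0=- P1=NH1
Op 2: best P0=- P1=NH1
Op 3: best P0=NH0 P1=NH1
Op 4: best P0=NH0 P1=NH0
Op 5: best P0=NH0 P1=NH1
Op 6: best P0=NH0 P1=NH1
Op 7: best P0=NH0 P1=NH1
Op 8: best P0=NH0 P1=NH1
Op 9: best P0=NH1 P1=NH1
Op 10: best P0=NH1 P1=NH1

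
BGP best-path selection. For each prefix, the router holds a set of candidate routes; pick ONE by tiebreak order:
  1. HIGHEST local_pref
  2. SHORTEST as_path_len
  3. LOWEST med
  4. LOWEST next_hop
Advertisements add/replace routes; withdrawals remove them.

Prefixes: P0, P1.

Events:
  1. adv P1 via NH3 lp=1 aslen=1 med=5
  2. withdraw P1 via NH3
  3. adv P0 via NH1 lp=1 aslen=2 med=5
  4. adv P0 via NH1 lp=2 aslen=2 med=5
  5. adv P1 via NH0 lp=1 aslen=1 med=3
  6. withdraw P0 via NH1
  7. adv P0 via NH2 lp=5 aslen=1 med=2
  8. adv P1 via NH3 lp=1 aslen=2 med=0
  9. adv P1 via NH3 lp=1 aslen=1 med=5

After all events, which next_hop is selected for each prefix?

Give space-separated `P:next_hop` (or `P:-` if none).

Op 1: best P0=- P1=NH3
Op 2: best P0=- P1=-
Op 3: best P0=NH1 P1=-
Op 4: best P0=NH1 P1=-
Op 5: best P0=NH1 P1=NH0
Op 6: best P0=- P1=NH0
Op 7: best P0=NH2 P1=NH0
Op 8: best P0=NH2 P1=NH0
Op 9: best P0=NH2 P1=NH0

Answer: P0:NH2 P1:NH0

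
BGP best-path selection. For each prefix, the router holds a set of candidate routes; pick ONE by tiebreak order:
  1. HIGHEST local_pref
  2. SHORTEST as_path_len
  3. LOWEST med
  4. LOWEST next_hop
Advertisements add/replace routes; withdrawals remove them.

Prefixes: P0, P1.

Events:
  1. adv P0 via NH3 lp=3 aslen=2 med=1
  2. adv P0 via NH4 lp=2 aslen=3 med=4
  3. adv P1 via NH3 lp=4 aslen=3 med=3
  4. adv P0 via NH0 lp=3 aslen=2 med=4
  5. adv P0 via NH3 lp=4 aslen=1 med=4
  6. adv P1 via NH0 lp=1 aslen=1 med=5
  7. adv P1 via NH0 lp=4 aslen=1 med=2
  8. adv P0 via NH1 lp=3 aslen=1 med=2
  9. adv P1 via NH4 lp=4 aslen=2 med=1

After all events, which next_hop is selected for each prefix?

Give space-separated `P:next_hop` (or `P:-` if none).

Op 1: best P0=NH3 P1=-
Op 2: best P0=NH3 P1=-
Op 3: best P0=NH3 P1=NH3
Op 4: best P0=NH3 P1=NH3
Op 5: best P0=NH3 P1=NH3
Op 6: best P0=NH3 P1=NH3
Op 7: best P0=NH3 P1=NH0
Op 8: best P0=NH3 P1=NH0
Op 9: best P0=NH3 P1=NH0

Answer: P0:NH3 P1:NH0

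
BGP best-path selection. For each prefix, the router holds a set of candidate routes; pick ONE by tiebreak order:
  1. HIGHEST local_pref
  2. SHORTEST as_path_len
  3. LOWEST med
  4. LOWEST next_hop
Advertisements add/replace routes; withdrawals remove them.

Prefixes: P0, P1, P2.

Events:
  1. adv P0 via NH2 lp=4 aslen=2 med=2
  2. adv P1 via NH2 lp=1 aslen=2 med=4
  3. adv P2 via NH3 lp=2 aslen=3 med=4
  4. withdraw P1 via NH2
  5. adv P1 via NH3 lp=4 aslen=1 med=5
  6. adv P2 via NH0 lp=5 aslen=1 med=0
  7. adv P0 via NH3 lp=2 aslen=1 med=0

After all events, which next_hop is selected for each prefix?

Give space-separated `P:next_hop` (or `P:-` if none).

Answer: P0:NH2 P1:NH3 P2:NH0

Derivation:
Op 1: best P0=NH2 P1=- P2=-
Op 2: best P0=NH2 P1=NH2 P2=-
Op 3: best P0=NH2 P1=NH2 P2=NH3
Op 4: best P0=NH2 P1=- P2=NH3
Op 5: best P0=NH2 P1=NH3 P2=NH3
Op 6: best P0=NH2 P1=NH3 P2=NH0
Op 7: best P0=NH2 P1=NH3 P2=NH0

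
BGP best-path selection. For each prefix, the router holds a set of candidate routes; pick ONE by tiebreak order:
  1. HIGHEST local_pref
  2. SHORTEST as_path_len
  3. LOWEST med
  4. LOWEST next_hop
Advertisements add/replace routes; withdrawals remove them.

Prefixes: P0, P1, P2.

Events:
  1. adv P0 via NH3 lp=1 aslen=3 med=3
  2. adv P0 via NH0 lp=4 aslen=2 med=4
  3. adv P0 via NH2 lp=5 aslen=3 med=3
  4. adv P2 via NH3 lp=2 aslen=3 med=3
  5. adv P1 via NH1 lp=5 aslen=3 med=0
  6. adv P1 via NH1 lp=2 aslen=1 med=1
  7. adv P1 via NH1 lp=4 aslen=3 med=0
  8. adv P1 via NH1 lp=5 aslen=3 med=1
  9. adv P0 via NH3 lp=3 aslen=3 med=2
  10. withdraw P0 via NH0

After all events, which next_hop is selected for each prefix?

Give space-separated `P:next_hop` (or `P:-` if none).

Answer: P0:NH2 P1:NH1 P2:NH3

Derivation:
Op 1: best P0=NH3 P1=- P2=-
Op 2: best P0=NH0 P1=- P2=-
Op 3: best P0=NH2 P1=- P2=-
Op 4: best P0=NH2 P1=- P2=NH3
Op 5: best P0=NH2 P1=NH1 P2=NH3
Op 6: best P0=NH2 P1=NH1 P2=NH3
Op 7: best P0=NH2 P1=NH1 P2=NH3
Op 8: best P0=NH2 P1=NH1 P2=NH3
Op 9: best P0=NH2 P1=NH1 P2=NH3
Op 10: best P0=NH2 P1=NH1 P2=NH3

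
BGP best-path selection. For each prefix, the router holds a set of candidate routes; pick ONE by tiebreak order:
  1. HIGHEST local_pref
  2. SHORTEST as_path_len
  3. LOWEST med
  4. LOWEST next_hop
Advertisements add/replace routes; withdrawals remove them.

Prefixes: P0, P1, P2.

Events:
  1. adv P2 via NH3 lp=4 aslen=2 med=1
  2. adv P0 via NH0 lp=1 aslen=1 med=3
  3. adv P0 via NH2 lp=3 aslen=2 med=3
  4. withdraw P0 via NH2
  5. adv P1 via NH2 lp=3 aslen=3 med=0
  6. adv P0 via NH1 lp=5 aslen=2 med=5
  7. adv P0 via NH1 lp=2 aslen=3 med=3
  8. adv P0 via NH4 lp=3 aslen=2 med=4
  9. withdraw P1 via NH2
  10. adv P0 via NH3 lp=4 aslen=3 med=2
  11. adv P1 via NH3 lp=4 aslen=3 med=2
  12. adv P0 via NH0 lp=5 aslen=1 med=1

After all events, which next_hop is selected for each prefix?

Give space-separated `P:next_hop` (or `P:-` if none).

Op 1: best P0=- P1=- P2=NH3
Op 2: best P0=NH0 P1=- P2=NH3
Op 3: best P0=NH2 P1=- P2=NH3
Op 4: best P0=NH0 P1=- P2=NH3
Op 5: best P0=NH0 P1=NH2 P2=NH3
Op 6: best P0=NH1 P1=NH2 P2=NH3
Op 7: best P0=NH1 P1=NH2 P2=NH3
Op 8: best P0=NH4 P1=NH2 P2=NH3
Op 9: best P0=NH4 P1=- P2=NH3
Op 10: best P0=NH3 P1=- P2=NH3
Op 11: best P0=NH3 P1=NH3 P2=NH3
Op 12: best P0=NH0 P1=NH3 P2=NH3

Answer: P0:NH0 P1:NH3 P2:NH3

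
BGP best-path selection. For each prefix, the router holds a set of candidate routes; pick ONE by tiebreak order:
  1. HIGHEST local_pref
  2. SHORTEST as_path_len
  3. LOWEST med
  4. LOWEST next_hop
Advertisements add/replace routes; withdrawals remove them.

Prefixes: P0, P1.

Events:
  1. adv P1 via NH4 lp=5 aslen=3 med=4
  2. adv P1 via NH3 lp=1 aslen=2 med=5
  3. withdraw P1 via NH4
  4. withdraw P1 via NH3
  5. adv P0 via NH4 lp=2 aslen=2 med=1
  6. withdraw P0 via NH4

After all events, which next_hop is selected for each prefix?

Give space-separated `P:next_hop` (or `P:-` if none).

Answer: P0:- P1:-

Derivation:
Op 1: best P0=- P1=NH4
Op 2: best P0=- P1=NH4
Op 3: best P0=- P1=NH3
Op 4: best P0=- P1=-
Op 5: best P0=NH4 P1=-
Op 6: best P0=- P1=-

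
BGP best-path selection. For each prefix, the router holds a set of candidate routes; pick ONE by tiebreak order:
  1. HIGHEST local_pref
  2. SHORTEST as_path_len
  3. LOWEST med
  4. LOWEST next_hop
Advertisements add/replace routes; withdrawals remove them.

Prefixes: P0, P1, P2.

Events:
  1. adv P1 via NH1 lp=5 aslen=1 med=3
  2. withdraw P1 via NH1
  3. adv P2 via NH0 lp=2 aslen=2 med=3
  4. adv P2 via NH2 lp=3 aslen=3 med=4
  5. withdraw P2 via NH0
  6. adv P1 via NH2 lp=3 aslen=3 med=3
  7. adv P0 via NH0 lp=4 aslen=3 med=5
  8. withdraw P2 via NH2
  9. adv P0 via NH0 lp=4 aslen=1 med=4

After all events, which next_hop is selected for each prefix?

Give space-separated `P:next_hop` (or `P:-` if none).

Op 1: best P0=- P1=NH1 P2=-
Op 2: best P0=- P1=- P2=-
Op 3: best P0=- P1=- P2=NH0
Op 4: best P0=- P1=- P2=NH2
Op 5: best P0=- P1=- P2=NH2
Op 6: best P0=- P1=NH2 P2=NH2
Op 7: best P0=NH0 P1=NH2 P2=NH2
Op 8: best P0=NH0 P1=NH2 P2=-
Op 9: best P0=NH0 P1=NH2 P2=-

Answer: P0:NH0 P1:NH2 P2:-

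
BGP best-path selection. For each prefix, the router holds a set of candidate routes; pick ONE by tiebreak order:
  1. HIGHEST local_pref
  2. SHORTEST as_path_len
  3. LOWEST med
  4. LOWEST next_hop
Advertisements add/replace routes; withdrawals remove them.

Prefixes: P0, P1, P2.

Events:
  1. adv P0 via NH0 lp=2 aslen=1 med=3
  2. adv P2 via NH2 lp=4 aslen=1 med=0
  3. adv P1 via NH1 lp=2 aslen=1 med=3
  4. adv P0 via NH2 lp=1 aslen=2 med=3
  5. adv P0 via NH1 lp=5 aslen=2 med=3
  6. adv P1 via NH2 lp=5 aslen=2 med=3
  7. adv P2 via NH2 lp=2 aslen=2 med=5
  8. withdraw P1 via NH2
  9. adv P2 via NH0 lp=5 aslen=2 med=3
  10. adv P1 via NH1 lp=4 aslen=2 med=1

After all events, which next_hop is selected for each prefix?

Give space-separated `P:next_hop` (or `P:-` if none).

Op 1: best P0=NH0 P1=- P2=-
Op 2: best P0=NH0 P1=- P2=NH2
Op 3: best P0=NH0 P1=NH1 P2=NH2
Op 4: best P0=NH0 P1=NH1 P2=NH2
Op 5: best P0=NH1 P1=NH1 P2=NH2
Op 6: best P0=NH1 P1=NH2 P2=NH2
Op 7: best P0=NH1 P1=NH2 P2=NH2
Op 8: best P0=NH1 P1=NH1 P2=NH2
Op 9: best P0=NH1 P1=NH1 P2=NH0
Op 10: best P0=NH1 P1=NH1 P2=NH0

Answer: P0:NH1 P1:NH1 P2:NH0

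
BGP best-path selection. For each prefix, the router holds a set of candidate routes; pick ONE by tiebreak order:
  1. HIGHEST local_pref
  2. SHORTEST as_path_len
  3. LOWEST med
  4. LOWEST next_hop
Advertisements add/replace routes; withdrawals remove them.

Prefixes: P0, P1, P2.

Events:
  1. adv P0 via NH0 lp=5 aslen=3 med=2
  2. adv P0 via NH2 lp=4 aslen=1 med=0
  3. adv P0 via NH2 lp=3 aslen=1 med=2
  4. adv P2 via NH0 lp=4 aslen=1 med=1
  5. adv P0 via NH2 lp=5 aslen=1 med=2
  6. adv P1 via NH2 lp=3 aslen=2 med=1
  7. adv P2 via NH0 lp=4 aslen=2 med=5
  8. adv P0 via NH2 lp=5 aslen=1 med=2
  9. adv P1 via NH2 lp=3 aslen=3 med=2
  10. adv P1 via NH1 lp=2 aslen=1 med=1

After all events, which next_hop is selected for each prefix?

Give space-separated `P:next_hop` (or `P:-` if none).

Op 1: best P0=NH0 P1=- P2=-
Op 2: best P0=NH0 P1=- P2=-
Op 3: best P0=NH0 P1=- P2=-
Op 4: best P0=NH0 P1=- P2=NH0
Op 5: best P0=NH2 P1=- P2=NH0
Op 6: best P0=NH2 P1=NH2 P2=NH0
Op 7: best P0=NH2 P1=NH2 P2=NH0
Op 8: best P0=NH2 P1=NH2 P2=NH0
Op 9: best P0=NH2 P1=NH2 P2=NH0
Op 10: best P0=NH2 P1=NH2 P2=NH0

Answer: P0:NH2 P1:NH2 P2:NH0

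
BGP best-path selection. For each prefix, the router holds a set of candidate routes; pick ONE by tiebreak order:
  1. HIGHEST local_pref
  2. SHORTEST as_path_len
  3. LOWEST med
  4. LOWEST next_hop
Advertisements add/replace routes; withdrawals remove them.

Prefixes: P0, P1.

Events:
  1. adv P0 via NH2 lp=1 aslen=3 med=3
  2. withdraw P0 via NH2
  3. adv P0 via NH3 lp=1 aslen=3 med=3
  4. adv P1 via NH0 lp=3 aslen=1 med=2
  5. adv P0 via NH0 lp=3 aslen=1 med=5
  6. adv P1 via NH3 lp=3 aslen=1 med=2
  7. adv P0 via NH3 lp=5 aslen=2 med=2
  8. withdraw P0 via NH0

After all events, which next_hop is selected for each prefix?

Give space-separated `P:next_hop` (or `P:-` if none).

Answer: P0:NH3 P1:NH0

Derivation:
Op 1: best P0=NH2 P1=-
Op 2: best P0=- P1=-
Op 3: best P0=NH3 P1=-
Op 4: best P0=NH3 P1=NH0
Op 5: best P0=NH0 P1=NH0
Op 6: best P0=NH0 P1=NH0
Op 7: best P0=NH3 P1=NH0
Op 8: best P0=NH3 P1=NH0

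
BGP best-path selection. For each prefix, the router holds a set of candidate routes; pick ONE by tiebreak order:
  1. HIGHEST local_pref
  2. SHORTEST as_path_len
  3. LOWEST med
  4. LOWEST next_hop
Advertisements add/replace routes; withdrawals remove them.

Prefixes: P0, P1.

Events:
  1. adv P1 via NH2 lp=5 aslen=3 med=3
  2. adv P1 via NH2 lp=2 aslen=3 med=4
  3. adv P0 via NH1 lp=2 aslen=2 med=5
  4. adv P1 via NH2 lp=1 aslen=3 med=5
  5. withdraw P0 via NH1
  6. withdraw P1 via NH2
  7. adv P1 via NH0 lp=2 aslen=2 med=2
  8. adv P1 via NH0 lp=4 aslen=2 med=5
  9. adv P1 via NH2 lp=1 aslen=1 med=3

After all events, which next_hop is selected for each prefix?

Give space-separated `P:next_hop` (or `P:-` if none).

Op 1: best P0=- P1=NH2
Op 2: best P0=- P1=NH2
Op 3: best P0=NH1 P1=NH2
Op 4: best P0=NH1 P1=NH2
Op 5: best P0=- P1=NH2
Op 6: best P0=- P1=-
Op 7: best P0=- P1=NH0
Op 8: best P0=- P1=NH0
Op 9: best P0=- P1=NH0

Answer: P0:- P1:NH0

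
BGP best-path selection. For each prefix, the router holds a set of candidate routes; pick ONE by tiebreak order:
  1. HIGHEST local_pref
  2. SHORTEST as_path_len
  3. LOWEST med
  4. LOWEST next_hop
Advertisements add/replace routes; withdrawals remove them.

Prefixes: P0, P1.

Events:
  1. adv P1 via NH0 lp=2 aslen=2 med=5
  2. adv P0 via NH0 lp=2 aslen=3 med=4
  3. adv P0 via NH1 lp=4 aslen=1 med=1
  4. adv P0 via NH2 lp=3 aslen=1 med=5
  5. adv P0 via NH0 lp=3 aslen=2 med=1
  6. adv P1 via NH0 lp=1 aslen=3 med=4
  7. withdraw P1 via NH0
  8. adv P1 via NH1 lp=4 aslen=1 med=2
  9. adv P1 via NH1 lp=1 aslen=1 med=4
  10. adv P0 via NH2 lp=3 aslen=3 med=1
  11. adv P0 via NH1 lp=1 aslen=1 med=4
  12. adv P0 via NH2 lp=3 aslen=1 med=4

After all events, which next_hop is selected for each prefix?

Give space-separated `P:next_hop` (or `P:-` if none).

Op 1: best P0=- P1=NH0
Op 2: best P0=NH0 P1=NH0
Op 3: best P0=NH1 P1=NH0
Op 4: best P0=NH1 P1=NH0
Op 5: best P0=NH1 P1=NH0
Op 6: best P0=NH1 P1=NH0
Op 7: best P0=NH1 P1=-
Op 8: best P0=NH1 P1=NH1
Op 9: best P0=NH1 P1=NH1
Op 10: best P0=NH1 P1=NH1
Op 11: best P0=NH0 P1=NH1
Op 12: best P0=NH2 P1=NH1

Answer: P0:NH2 P1:NH1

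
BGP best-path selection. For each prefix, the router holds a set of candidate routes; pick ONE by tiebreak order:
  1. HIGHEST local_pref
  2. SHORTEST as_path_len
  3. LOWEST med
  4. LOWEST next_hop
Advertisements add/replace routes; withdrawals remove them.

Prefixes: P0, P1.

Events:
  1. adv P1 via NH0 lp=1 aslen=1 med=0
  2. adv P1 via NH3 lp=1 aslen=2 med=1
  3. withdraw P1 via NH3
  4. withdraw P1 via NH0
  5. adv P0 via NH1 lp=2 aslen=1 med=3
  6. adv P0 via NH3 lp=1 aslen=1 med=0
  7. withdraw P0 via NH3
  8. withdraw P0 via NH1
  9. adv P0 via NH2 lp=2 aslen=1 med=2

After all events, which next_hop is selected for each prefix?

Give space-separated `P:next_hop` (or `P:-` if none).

Op 1: best P0=- P1=NH0
Op 2: best P0=- P1=NH0
Op 3: best P0=- P1=NH0
Op 4: best P0=- P1=-
Op 5: best P0=NH1 P1=-
Op 6: best P0=NH1 P1=-
Op 7: best P0=NH1 P1=-
Op 8: best P0=- P1=-
Op 9: best P0=NH2 P1=-

Answer: P0:NH2 P1:-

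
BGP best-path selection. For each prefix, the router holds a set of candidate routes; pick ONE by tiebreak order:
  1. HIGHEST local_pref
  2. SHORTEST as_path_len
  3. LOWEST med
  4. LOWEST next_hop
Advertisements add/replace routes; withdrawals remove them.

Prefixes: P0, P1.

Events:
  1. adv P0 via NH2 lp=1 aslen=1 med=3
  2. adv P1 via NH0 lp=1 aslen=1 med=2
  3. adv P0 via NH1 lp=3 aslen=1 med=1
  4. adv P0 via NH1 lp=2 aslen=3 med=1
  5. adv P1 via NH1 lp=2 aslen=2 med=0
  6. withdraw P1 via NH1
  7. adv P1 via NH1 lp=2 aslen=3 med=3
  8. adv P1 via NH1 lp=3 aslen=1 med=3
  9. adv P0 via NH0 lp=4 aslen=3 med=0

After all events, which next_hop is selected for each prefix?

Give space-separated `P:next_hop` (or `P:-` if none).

Op 1: best P0=NH2 P1=-
Op 2: best P0=NH2 P1=NH0
Op 3: best P0=NH1 P1=NH0
Op 4: best P0=NH1 P1=NH0
Op 5: best P0=NH1 P1=NH1
Op 6: best P0=NH1 P1=NH0
Op 7: best P0=NH1 P1=NH1
Op 8: best P0=NH1 P1=NH1
Op 9: best P0=NH0 P1=NH1

Answer: P0:NH0 P1:NH1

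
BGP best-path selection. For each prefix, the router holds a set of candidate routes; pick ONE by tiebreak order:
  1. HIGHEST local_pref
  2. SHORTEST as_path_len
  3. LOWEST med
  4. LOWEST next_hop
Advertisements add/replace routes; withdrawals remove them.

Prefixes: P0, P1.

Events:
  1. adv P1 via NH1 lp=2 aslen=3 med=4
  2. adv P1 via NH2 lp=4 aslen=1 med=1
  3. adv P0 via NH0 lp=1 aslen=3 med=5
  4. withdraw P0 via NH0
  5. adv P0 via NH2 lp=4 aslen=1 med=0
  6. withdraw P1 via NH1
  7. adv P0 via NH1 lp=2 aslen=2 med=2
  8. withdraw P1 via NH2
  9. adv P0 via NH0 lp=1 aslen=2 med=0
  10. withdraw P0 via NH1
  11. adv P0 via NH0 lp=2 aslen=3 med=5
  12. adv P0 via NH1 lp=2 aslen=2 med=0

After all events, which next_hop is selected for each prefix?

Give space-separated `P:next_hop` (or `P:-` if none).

Op 1: best P0=- P1=NH1
Op 2: best P0=- P1=NH2
Op 3: best P0=NH0 P1=NH2
Op 4: best P0=- P1=NH2
Op 5: best P0=NH2 P1=NH2
Op 6: best P0=NH2 P1=NH2
Op 7: best P0=NH2 P1=NH2
Op 8: best P0=NH2 P1=-
Op 9: best P0=NH2 P1=-
Op 10: best P0=NH2 P1=-
Op 11: best P0=NH2 P1=-
Op 12: best P0=NH2 P1=-

Answer: P0:NH2 P1:-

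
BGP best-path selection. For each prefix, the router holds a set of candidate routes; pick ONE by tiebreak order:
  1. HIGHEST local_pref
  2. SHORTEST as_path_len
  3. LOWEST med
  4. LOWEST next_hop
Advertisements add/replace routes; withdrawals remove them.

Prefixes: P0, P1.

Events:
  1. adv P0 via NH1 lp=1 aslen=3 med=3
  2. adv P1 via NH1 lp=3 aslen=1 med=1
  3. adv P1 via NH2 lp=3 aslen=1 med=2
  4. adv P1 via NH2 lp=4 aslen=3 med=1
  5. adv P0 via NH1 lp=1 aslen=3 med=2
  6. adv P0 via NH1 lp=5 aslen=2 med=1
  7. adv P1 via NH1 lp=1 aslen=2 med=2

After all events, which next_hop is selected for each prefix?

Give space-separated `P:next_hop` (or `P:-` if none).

Answer: P0:NH1 P1:NH2

Derivation:
Op 1: best P0=NH1 P1=-
Op 2: best P0=NH1 P1=NH1
Op 3: best P0=NH1 P1=NH1
Op 4: best P0=NH1 P1=NH2
Op 5: best P0=NH1 P1=NH2
Op 6: best P0=NH1 P1=NH2
Op 7: best P0=NH1 P1=NH2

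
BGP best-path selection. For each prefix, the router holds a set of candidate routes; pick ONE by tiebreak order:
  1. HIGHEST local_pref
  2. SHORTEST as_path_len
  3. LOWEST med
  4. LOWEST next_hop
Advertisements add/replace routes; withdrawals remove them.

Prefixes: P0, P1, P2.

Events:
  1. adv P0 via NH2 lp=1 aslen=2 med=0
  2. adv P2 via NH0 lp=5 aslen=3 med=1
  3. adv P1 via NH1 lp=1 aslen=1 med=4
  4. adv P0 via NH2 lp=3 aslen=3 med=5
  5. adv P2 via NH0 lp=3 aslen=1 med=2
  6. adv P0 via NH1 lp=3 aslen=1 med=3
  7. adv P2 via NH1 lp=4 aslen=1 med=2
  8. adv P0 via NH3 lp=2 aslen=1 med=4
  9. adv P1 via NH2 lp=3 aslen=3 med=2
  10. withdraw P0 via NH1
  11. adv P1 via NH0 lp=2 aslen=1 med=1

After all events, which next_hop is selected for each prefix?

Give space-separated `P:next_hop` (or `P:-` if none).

Op 1: best P0=NH2 P1=- P2=-
Op 2: best P0=NH2 P1=- P2=NH0
Op 3: best P0=NH2 P1=NH1 P2=NH0
Op 4: best P0=NH2 P1=NH1 P2=NH0
Op 5: best P0=NH2 P1=NH1 P2=NH0
Op 6: best P0=NH1 P1=NH1 P2=NH0
Op 7: best P0=NH1 P1=NH1 P2=NH1
Op 8: best P0=NH1 P1=NH1 P2=NH1
Op 9: best P0=NH1 P1=NH2 P2=NH1
Op 10: best P0=NH2 P1=NH2 P2=NH1
Op 11: best P0=NH2 P1=NH2 P2=NH1

Answer: P0:NH2 P1:NH2 P2:NH1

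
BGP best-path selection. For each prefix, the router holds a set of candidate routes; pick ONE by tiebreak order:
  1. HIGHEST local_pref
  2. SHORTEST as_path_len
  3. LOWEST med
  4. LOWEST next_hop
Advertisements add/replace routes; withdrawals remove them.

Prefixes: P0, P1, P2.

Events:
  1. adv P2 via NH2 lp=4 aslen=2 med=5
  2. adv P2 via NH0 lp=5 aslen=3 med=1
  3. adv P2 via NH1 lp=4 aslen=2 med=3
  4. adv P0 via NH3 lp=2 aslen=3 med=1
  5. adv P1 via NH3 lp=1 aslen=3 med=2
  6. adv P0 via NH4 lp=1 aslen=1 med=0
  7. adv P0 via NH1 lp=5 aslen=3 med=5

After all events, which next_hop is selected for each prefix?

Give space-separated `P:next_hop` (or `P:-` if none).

Answer: P0:NH1 P1:NH3 P2:NH0

Derivation:
Op 1: best P0=- P1=- P2=NH2
Op 2: best P0=- P1=- P2=NH0
Op 3: best P0=- P1=- P2=NH0
Op 4: best P0=NH3 P1=- P2=NH0
Op 5: best P0=NH3 P1=NH3 P2=NH0
Op 6: best P0=NH3 P1=NH3 P2=NH0
Op 7: best P0=NH1 P1=NH3 P2=NH0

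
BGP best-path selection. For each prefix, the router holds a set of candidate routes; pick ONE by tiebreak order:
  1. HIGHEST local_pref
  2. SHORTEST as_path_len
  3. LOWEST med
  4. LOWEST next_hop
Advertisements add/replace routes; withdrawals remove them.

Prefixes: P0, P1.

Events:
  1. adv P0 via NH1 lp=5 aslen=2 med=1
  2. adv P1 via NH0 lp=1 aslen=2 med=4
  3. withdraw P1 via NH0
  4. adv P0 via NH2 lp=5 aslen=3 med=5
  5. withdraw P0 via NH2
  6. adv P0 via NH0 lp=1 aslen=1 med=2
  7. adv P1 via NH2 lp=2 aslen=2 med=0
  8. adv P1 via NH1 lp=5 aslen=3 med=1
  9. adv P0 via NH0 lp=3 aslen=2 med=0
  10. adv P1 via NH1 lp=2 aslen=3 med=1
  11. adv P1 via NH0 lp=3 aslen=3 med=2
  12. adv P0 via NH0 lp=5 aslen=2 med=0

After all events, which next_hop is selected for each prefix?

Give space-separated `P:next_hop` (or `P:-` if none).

Op 1: best P0=NH1 P1=-
Op 2: best P0=NH1 P1=NH0
Op 3: best P0=NH1 P1=-
Op 4: best P0=NH1 P1=-
Op 5: best P0=NH1 P1=-
Op 6: best P0=NH1 P1=-
Op 7: best P0=NH1 P1=NH2
Op 8: best P0=NH1 P1=NH1
Op 9: best P0=NH1 P1=NH1
Op 10: best P0=NH1 P1=NH2
Op 11: best P0=NH1 P1=NH0
Op 12: best P0=NH0 P1=NH0

Answer: P0:NH0 P1:NH0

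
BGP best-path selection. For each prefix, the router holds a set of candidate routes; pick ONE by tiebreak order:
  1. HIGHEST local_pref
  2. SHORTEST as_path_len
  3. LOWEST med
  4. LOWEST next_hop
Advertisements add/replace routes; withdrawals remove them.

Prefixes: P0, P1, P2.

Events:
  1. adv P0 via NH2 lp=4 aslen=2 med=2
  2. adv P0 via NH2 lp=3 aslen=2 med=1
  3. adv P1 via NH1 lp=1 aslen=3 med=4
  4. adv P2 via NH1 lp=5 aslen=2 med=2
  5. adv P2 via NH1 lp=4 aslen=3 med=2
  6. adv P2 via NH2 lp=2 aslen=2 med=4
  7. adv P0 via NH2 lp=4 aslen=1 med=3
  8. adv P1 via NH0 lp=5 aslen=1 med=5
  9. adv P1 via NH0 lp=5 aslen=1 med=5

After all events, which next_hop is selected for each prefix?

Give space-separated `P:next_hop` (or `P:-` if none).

Answer: P0:NH2 P1:NH0 P2:NH1

Derivation:
Op 1: best P0=NH2 P1=- P2=-
Op 2: best P0=NH2 P1=- P2=-
Op 3: best P0=NH2 P1=NH1 P2=-
Op 4: best P0=NH2 P1=NH1 P2=NH1
Op 5: best P0=NH2 P1=NH1 P2=NH1
Op 6: best P0=NH2 P1=NH1 P2=NH1
Op 7: best P0=NH2 P1=NH1 P2=NH1
Op 8: best P0=NH2 P1=NH0 P2=NH1
Op 9: best P0=NH2 P1=NH0 P2=NH1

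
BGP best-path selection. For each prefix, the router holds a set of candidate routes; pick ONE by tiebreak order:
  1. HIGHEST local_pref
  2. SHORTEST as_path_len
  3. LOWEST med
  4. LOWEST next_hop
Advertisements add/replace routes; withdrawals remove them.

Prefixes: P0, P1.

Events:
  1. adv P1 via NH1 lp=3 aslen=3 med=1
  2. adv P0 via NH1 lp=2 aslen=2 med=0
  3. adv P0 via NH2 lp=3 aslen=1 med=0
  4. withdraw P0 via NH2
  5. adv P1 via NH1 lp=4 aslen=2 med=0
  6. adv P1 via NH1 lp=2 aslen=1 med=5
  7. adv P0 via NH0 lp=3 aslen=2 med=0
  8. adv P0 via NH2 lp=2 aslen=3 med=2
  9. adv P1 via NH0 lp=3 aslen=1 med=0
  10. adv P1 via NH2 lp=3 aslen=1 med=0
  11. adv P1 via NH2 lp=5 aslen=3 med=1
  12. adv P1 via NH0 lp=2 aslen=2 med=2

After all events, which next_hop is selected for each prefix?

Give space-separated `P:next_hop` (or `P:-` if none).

Answer: P0:NH0 P1:NH2

Derivation:
Op 1: best P0=- P1=NH1
Op 2: best P0=NH1 P1=NH1
Op 3: best P0=NH2 P1=NH1
Op 4: best P0=NH1 P1=NH1
Op 5: best P0=NH1 P1=NH1
Op 6: best P0=NH1 P1=NH1
Op 7: best P0=NH0 P1=NH1
Op 8: best P0=NH0 P1=NH1
Op 9: best P0=NH0 P1=NH0
Op 10: best P0=NH0 P1=NH0
Op 11: best P0=NH0 P1=NH2
Op 12: best P0=NH0 P1=NH2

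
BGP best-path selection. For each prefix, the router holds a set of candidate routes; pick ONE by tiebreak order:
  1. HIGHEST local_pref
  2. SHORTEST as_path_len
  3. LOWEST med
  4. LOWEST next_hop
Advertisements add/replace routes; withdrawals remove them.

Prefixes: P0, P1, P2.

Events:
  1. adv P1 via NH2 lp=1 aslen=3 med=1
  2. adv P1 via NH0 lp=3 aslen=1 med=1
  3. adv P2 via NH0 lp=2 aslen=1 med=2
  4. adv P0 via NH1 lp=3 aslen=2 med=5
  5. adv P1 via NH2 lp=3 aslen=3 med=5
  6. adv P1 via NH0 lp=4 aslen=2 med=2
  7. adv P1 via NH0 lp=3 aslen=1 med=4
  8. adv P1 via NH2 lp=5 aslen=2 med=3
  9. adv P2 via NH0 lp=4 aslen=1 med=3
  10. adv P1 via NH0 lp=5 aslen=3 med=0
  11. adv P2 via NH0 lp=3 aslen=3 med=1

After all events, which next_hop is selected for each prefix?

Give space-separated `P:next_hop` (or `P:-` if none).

Op 1: best P0=- P1=NH2 P2=-
Op 2: best P0=- P1=NH0 P2=-
Op 3: best P0=- P1=NH0 P2=NH0
Op 4: best P0=NH1 P1=NH0 P2=NH0
Op 5: best P0=NH1 P1=NH0 P2=NH0
Op 6: best P0=NH1 P1=NH0 P2=NH0
Op 7: best P0=NH1 P1=NH0 P2=NH0
Op 8: best P0=NH1 P1=NH2 P2=NH0
Op 9: best P0=NH1 P1=NH2 P2=NH0
Op 10: best P0=NH1 P1=NH2 P2=NH0
Op 11: best P0=NH1 P1=NH2 P2=NH0

Answer: P0:NH1 P1:NH2 P2:NH0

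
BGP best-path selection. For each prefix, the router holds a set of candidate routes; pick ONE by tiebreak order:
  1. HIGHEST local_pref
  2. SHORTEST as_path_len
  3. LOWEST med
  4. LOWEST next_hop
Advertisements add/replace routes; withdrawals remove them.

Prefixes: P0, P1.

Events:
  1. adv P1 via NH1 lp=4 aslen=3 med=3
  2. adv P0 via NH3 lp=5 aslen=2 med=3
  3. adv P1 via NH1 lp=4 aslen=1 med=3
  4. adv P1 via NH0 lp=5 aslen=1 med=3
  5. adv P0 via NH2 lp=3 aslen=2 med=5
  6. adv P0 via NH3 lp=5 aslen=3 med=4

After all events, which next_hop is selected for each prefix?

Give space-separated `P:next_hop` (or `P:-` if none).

Answer: P0:NH3 P1:NH0

Derivation:
Op 1: best P0=- P1=NH1
Op 2: best P0=NH3 P1=NH1
Op 3: best P0=NH3 P1=NH1
Op 4: best P0=NH3 P1=NH0
Op 5: best P0=NH3 P1=NH0
Op 6: best P0=NH3 P1=NH0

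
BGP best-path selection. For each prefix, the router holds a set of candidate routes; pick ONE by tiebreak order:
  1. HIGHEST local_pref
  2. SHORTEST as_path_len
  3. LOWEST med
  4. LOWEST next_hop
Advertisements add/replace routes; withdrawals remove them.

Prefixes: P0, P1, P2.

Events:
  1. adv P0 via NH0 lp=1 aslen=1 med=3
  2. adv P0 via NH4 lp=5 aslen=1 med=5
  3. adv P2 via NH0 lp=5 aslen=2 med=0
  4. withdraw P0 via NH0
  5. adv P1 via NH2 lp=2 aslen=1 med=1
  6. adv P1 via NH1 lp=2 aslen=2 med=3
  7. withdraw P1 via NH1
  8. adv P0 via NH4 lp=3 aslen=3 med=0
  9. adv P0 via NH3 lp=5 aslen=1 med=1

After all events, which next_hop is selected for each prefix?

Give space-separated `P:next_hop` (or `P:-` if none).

Op 1: best P0=NH0 P1=- P2=-
Op 2: best P0=NH4 P1=- P2=-
Op 3: best P0=NH4 P1=- P2=NH0
Op 4: best P0=NH4 P1=- P2=NH0
Op 5: best P0=NH4 P1=NH2 P2=NH0
Op 6: best P0=NH4 P1=NH2 P2=NH0
Op 7: best P0=NH4 P1=NH2 P2=NH0
Op 8: best P0=NH4 P1=NH2 P2=NH0
Op 9: best P0=NH3 P1=NH2 P2=NH0

Answer: P0:NH3 P1:NH2 P2:NH0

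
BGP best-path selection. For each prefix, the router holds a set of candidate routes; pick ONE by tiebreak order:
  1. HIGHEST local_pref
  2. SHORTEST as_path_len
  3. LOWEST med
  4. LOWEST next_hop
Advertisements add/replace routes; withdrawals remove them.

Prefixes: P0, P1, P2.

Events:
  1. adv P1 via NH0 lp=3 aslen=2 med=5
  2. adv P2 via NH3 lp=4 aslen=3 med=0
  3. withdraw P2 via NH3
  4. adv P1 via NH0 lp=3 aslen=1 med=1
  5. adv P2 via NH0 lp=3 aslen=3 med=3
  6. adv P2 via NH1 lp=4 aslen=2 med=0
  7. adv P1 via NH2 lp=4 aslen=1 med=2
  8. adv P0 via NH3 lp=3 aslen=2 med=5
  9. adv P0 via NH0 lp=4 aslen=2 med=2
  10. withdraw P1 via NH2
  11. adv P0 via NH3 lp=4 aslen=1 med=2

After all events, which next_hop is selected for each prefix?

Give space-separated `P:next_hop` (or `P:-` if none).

Answer: P0:NH3 P1:NH0 P2:NH1

Derivation:
Op 1: best P0=- P1=NH0 P2=-
Op 2: best P0=- P1=NH0 P2=NH3
Op 3: best P0=- P1=NH0 P2=-
Op 4: best P0=- P1=NH0 P2=-
Op 5: best P0=- P1=NH0 P2=NH0
Op 6: best P0=- P1=NH0 P2=NH1
Op 7: best P0=- P1=NH2 P2=NH1
Op 8: best P0=NH3 P1=NH2 P2=NH1
Op 9: best P0=NH0 P1=NH2 P2=NH1
Op 10: best P0=NH0 P1=NH0 P2=NH1
Op 11: best P0=NH3 P1=NH0 P2=NH1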